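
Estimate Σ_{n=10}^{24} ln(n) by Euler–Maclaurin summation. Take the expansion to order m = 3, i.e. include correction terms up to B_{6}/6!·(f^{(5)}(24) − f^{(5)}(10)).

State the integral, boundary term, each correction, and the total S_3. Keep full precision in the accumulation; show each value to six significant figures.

S_3 ≈ 41.9829

Integral: ∫_10^24 ln(x) dx = 39.2474.
Endpoint term: (f(10) + f(24))/2 = (2.30259 + 3.17805)/2 = 2.74032.
So far: 41.9878.
Correction k=1: B_{2}/2! · (f^{(1)}(24) − f^{(1)}(10)) = 1/12 · (0.0416667 − 0.100000) = -0.00486111.
Running total after k=1: 41.9829.
Correction k=2: B_{4}/4! · (f^{(3)}(24) − f^{(3)}(10)) = −1/720 · (0.000144676 − 0.00200000) = 2.57684e-06.
Running total after k=2: 41.9829.
Correction k=3: B_{6}/6! · (f^{(5)}(24) − f^{(5)}(10)) = 1/30240 · (3.01408e-06 − 0.000240000) = -7.83684e-09.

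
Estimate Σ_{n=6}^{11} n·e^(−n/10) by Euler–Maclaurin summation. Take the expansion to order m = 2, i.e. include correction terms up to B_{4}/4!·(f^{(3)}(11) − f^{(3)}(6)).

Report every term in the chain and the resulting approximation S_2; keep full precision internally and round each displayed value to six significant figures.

Integral: ∫_6^11 x·e^(−x/10) dx = 17.9069.
Boundary: ½(f(6) + f(11)) = ½(3.29287 + 3.66158) = 3.47723.
Running total after boundary: 21.3842.
Correction k=1: B_{2}/2! · (f^{(1)}(11) − f^{(1)}(6)) = 1/12 · (-0.0332871 − 0.219525) = -0.0210676.
Running total after k=1: 21.3631.
Correction k=2: B_{4}/4! · (f^{(3)}(11) − f^{(3)}(6)) = −1/720 · (0.00632455 − 0.0131715) = 9.50962e-06.

S_2 ≈ 21.3631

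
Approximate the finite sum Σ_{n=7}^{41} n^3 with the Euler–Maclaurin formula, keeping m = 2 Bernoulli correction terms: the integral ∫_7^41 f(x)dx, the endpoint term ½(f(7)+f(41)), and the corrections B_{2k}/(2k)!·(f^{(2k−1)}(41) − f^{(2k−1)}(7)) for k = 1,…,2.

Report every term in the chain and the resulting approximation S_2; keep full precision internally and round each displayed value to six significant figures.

∫_7^41 x^3 dx evaluates to 705840.
Endpoint term: (f(7) + f(41))/2 = (343.000 + 68921.0)/2 = 34632.0.
Running total after boundary: 740472.
Correction k=1: B_{2}/2! · (f^{(1)}(41) − f^{(1)}(7)) = 1/12 · (5043.00 − 147.000) = 408.000.
After k=1: 740880.
Correction k=2: B_{4}/4! · (f^{(3)}(41) − f^{(3)}(7)) = −1/720 · (6.00000 − 6.00000) = 0.00000.

S_2 ≈ 740880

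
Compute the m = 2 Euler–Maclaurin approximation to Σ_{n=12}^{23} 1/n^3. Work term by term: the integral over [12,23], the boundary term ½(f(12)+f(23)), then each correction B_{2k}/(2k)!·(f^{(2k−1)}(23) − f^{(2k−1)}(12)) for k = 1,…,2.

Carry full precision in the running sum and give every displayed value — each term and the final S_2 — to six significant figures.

S_2 ≈ 0.00286862

The integral term ∫_12^23 1/x^3 dx = 0.00252704.
Endpoint term: (f(12) + f(23))/2 = (0.000578704 + 8.21895e-05)/2 = 0.000330447.
Running total after boundary: 0.00285749.
Order-1 term: 1/12 · (-1.07204e-05 − (-0.000144676)) = 1.11630e-05.
Running total after k=1: 0.00286865.
Order-2 term: −1/720 · (-4.05307e-07 − (-2.00939e-05)) = -2.73452e-08.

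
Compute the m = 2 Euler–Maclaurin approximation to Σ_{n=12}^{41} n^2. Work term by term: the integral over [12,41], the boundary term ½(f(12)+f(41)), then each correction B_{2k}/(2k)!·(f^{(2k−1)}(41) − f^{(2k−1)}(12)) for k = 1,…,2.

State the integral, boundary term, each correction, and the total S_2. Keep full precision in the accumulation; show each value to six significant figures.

S_2 ≈ 23315.0

∫_12^41 x^2 dx evaluates to 22397.7.
Boundary: ½(f(12) + f(41)) = ½(144.000 + 1681.00) = 912.500.
Integral + boundary = 23310.2.
Order-1 term: 1/12 · (82.0000 − 24.0000) = 4.83333.
Running total after k=1: 23315.0.
Order-2 term: −1/720 · (0.00000 − 0.00000) = 0.00000.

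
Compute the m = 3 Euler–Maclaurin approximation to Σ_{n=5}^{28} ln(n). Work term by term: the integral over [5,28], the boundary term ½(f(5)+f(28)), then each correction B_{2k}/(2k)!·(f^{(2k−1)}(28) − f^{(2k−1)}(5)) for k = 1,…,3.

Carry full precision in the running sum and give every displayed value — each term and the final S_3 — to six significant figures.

Integral: ∫_5^28 ln(x) dx = 62.2545.
Boundary: ½(f(5) + f(28)) = ½(1.60944 + 3.33220) = 2.47082.
So far: 64.7254.
Correction k=1: B_{2}/2! · (f^{(1)}(28) − f^{(1)}(5)) = 1/12 · (0.0357143 − 0.200000) = -0.0136905.
After k=1: 64.7117.
Correction k=2: B_{4}/4! · (f^{(3)}(28) − f^{(3)}(5)) = −1/720 · (9.11079e-05 − 0.0160000) = 2.20957e-05.
After k=2: 64.7117.
Correction k=3: B_{6}/6! · (f^{(5)}(28) − f^{(5)}(5)) = 1/30240 · (1.39451e-06 − 0.00768000) = -2.53922e-07.

S_3 ≈ 64.7117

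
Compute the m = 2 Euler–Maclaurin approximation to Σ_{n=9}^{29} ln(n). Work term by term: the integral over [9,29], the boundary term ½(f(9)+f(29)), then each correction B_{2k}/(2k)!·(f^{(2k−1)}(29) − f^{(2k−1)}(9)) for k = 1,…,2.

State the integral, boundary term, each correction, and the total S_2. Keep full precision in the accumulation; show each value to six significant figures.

S_2 ≈ 60.6524

∫_9^29 ln(x) dx evaluates to 57.8766.
Boundary: ½(f(9) + f(29)) = ½(2.19722 + 3.36730) = 2.78226.
So far: 60.6588.
Order-1 term: 1/12 · (0.0344828 − 0.111111) = -0.00638570.
Partial sum through k=1: 60.6524.
Order-2 term: −1/720 · (8.20042e-05 − 0.00274348) = 3.69650e-06.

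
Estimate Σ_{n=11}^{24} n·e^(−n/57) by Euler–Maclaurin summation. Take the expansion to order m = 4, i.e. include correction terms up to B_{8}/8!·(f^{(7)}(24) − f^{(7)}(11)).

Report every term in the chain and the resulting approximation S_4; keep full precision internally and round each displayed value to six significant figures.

Integral: ∫_11^24 x·e^(−x/57) dx = 165.355.
Endpoint term: (f(11) + f(24))/2 = (9.06946 + 15.7525)/2 = 12.4110.
Integral + boundary = 177.766.
Correction k=1: B_{2}/2! · (f^{(1)}(24) − f^{(1)}(11)) = 1/12 · (0.379995 − 0.665383) = -0.0237823.
Partial sum through k=1: 177.742.
Correction k=2: B_{4}/4! · (f^{(3)}(24) − f^{(3)}(11)) = −1/720 · (0.000520993 − 0.000712335) = 2.65753e-07.
Partial sum through k=2: 177.742.
Correction k=3: B_{6}/6! · (f^{(5)}(24) − f^{(5)}(11)) = 1/30240 · (2.84712e-07 − 3.75461e-07) = -3.00097e-12.
Partial sum through k=3: 177.742.
Correction k=4: B_{8}/8! · (f^{(7)}(24) − f^{(7)}(11)) = −1/1209600 · (1.25906e-10 − 1.63643e-10) = 3.11976e-17.

S_4 ≈ 177.742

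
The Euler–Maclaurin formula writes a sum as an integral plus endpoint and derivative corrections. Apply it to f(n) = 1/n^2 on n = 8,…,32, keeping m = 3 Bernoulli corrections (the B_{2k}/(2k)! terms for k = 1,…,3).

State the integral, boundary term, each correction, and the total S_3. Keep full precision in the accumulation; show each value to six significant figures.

∫_8^32 1/x^2 dx evaluates to 0.0937500.
Boundary: ½(f(8) + f(32)) = ½(0.0156250 + 0.000976562) = 0.00830078.
Integral + boundary = 0.102051.
Correction k=1: B_{2}/2! · (f^{(1)}(32) − f^{(1)}(8)) = 1/12 · (-6.10352e-05 − (-0.00390625)) = 0.000320435.
Running total after k=1: 0.102371.
Correction k=2: B_{4}/4! · (f^{(3)}(32) − f^{(3)}(8)) = −1/720 · (-7.15256e-07 − (-0.000732422)) = -1.01626e-06.
Running total after k=2: 0.102370.
Correction k=3: B_{6}/6! · (f^{(5)}(32) − f^{(5)}(8)) = 1/30240 · (-2.09548e-08 − (-0.000343323)) = 1.13526e-08.

S_3 ≈ 0.102370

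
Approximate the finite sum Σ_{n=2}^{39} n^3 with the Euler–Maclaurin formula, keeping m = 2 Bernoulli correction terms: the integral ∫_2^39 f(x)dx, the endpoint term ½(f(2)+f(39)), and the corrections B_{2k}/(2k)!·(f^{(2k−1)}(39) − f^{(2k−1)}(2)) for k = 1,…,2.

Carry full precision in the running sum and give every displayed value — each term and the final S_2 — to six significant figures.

S_2 ≈ 608399

∫_2^39 x^3 dx evaluates to 578356.
½[f(2) + f(39)] = ½[8.00000 + 59319.0] = 29663.5.
Running total after boundary: 608020.
Correction k=1: B_{2}/2! · (f^{(1)}(39) − f^{(1)}(2)) = 1/12 · (4563.00 − 12.0000) = 379.250.
After k=1: 608399.
Correction k=2: B_{4}/4! · (f^{(3)}(39) − f^{(3)}(2)) = −1/720 · (6.00000 − 6.00000) = 0.00000.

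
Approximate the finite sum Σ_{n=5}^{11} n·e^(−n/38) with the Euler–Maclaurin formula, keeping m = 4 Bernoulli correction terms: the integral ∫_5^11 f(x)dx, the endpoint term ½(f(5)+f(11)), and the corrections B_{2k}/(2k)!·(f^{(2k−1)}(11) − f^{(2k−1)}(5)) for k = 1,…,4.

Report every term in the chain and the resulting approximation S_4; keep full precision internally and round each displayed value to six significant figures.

The integral term ∫_5^11 x·e^(−x/38) dx = 38.5440.
Endpoint term: (f(5) + f(11))/2 = (4.38355 + 8.23523)/2 = 6.30939.
So far: 44.8534.
Correction k=1: B_{2}/2! · (f^{(1)}(11) − f^{(1)}(5)) = 1/12 · (0.531941 − 0.761353) = -0.0191177.
After k=1: 44.8343.
Correction k=2: B_{4}/4! · (f^{(3)}(11) − f^{(3)}(5)) = −1/720 · (0.00140530 − 0.00174153) = 4.66988e-07.
After k=2: 44.8343.
Correction k=3: B_{6}/6! · (f^{(5)}(11) − f^{(5)}(5)) = 1/30240 · (1.69129e-06 − 2.04696e-06) = -1.17616e-11.
After k=3: 44.8343.
Correction k=4: B_{8}/8! · (f^{(7)}(11) − f^{(7)}(5)) = −1/1209600 · (1.66855e-09 − 1.99991e-09) = 2.73948e-16.

S_4 ≈ 44.8343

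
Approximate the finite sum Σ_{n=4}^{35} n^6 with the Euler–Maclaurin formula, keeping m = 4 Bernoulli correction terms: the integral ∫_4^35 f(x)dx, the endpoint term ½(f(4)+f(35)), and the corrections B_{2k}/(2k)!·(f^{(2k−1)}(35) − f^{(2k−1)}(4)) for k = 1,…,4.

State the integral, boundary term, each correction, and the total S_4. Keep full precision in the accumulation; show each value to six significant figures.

S_4 ≈ 1.01367e+10

Integral: ∫_4^35 x^6 dx = 9.19133e+09.
Boundary: ½(f(4) + f(35)) = ½(4096.00 + 1.83827e+09) = 9.19135e+08.
Integral + boundary = 1.01105e+10.
Order-1 term: 1/12 · (3.15131e+08 − 6144.00) = 2.62604e+07.
Partial sum through k=1: 1.01367e+10.
Order-2 term: −1/720 · (5.14500e+06 − 7680.00) = -7135.17.
Partial sum through k=2: 1.01367e+10.
Order-3 term: 1/30240 · (25200.0 − 2880.00) = 0.738095.
Partial sum through k=3: 1.01367e+10.
Order-4 term: −1/1209600 · (0.00000 − 0.00000) = 0.00000.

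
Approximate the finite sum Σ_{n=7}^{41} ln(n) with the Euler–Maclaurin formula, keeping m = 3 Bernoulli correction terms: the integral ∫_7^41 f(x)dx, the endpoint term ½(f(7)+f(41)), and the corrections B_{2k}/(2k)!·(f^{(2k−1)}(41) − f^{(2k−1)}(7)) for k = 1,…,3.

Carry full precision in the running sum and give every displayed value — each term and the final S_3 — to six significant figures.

S_3 ≈ 107.455

∫_7^41 ln(x) dx evaluates to 104.635.
Boundary: ½(f(7) + f(41)) = ½(1.94591 + 3.71357) = 2.82974.
Running total after boundary: 107.465.
Correction k=1: B_{2}/2! · (f^{(1)}(41) − f^{(1)}(7)) = 1/12 · (0.0243902 − 0.142857) = -0.00987224.
Partial sum through k=1: 107.455.
Correction k=2: B_{4}/4! · (f^{(3)}(41) − f^{(3)}(7)) = −1/720 · (2.90187e-05 − 0.00583090) = 8.05817e-06.
Partial sum through k=2: 107.455.
Correction k=3: B_{6}/6! · (f^{(5)}(41) − f^{(5)}(7)) = 1/30240 · (2.07153e-07 − 0.00142798) = -4.72146e-08.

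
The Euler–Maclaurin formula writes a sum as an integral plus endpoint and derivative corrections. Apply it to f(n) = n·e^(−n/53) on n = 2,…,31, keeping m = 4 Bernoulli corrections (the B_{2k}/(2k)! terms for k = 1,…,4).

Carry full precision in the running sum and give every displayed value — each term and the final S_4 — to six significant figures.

S_4 ≈ 336.121

Integral: ∫_2^31 x·e^(−x/53) dx = 326.580.
Endpoint term: (f(2) + f(31))/2 = (1.92593 + 17.2719)/2 = 9.59892.
Integral + boundary = 336.179.
Order-1 term: 1/12 · (0.231273 − 0.926629) = -0.0579463.
Partial sum through k=1: 336.121.
Order-2 term: −1/720 · (0.000479028 − 0.00101551) = 7.45112e-07.
Partial sum through k=2: 336.121.
Order-3 term: 1/30240 · (3.11756e-07 − 6.05603e-07) = -9.71715e-12.
Partial sum through k=3: 336.121.
Order-4 term: −1/1209600 · (1.61260e-10 − 3.02487e-10) = 1.16755e-16.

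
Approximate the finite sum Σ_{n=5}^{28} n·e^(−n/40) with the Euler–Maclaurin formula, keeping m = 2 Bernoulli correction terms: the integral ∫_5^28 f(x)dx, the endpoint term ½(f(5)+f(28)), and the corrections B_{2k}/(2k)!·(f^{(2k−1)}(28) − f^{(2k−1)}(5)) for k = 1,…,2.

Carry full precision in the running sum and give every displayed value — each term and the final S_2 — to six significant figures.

Integral: ∫_5^28 x·e^(−x/40) dx = 237.782.
Endpoint term: (f(5) + f(28))/2 = (4.41248 + 13.9044)/2 = 9.15844.
Integral + boundary = 246.941.
Correction k=1: B_{2}/2! · (f^{(1)}(28) − f^{(1)}(5)) = 1/12 · (0.148976 − 0.772185) = -0.0519341.
Partial sum through k=1: 246.889.
Correction k=2: B_{4}/4! · (f^{(3)}(28) − f^{(3)}(5)) = −1/720 · (0.000713841 − 0.00158574) = 1.21097e-06.

S_2 ≈ 246.889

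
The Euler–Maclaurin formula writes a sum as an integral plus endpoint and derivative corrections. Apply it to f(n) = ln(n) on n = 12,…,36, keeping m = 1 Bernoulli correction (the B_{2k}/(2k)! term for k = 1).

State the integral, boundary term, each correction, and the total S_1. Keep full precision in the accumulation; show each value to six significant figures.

Integral: ∫_12^36 ln(x) dx = 75.1878.
Boundary: ½(f(12) + f(36)) = ½(2.48491 + 3.58352) = 3.03421.
So far: 78.2220.
k=1: B_{2}/(2)! × [f^{(1)}(36) − f^{(1)}(12)] = 1/12 × (0.0277778 − 0.0833333) = -0.00462963.

S_1 ≈ 78.2174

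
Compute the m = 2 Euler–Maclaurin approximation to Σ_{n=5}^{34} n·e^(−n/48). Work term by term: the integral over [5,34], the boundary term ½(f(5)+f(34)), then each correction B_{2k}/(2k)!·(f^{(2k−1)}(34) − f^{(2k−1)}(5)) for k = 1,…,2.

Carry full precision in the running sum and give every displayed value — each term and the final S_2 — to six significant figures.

∫_5^34 x·e^(−x/48) dx evaluates to 353.996.
½[f(5) + f(34)] = ½[4.50538 + 16.7438] = 10.6246.
So far: 364.620.
Order-1 term: 1/12 · (0.143635 − 0.807213) = -0.0552981.
Partial sum through k=1: 364.565.
Order-2 term: −1/720 · (0.000489828 − 0.00113254) = 8.92650e-07.

S_2 ≈ 364.565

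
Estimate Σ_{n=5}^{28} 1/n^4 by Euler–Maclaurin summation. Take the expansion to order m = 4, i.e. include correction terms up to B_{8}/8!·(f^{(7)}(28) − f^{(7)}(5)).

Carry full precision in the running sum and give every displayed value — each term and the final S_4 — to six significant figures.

Integral: ∫_5^28 1/x^4 dx = 0.00265148.
½[f(5) + f(28)] = ½[0.00160000 + 1.62693e-06] = 0.000800813.
Integral + boundary = 0.00345230.
k=1: B_{2}/(2)! × [f^{(1)}(28) − f^{(1)}(5)] = 1/12 × (-2.32418e-07 − (-0.00128000)) = 0.000106647.
Running total after k=1: 0.00355894.
k=2: B_{4}/(4)! × [f^{(3)}(28) − f^{(3)}(5)] = −1/720 × (-8.89355e-09 − (-0.00153600)) = -2.13332e-06.
Running total after k=2: 0.00355681.
k=3: B_{6}/(6)! × [f^{(5)}(28) − f^{(5)}(5)] = 1/30240 × (-6.35253e-10 − (-0.00344064)) = 1.13778e-07.
Running total after k=3: 0.00355692.
k=4: B_{8}/(8)! × [f^{(7)}(28) − f^{(7)}(5)] = −1/1209600 × (-7.29245e-11 − (-0.0123863)) = -1.02400e-08.

S_4 ≈ 0.00355691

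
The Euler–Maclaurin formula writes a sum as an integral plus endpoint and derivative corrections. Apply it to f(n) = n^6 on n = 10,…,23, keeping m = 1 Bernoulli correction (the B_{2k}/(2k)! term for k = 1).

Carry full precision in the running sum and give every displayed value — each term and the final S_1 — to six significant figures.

S_1 ≈ 5.62661e+08

Integral: ∫_10^23 x^6 dx = 4.84975e+08.
½[f(10) + f(23)] = ½[1.00000e+06 + 1.48036e+08] = 7.45179e+07.
Running total after boundary: 5.59493e+08.
Order-1 term: 1/12 · (3.86181e+07 − 600000) = 3.16817e+06.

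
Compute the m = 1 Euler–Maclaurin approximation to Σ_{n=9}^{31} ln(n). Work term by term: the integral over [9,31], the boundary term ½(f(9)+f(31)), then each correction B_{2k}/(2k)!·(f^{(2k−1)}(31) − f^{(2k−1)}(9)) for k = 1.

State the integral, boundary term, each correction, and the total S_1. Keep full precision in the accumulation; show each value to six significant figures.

The integral term ∫_9^31 ln(x) dx = 64.6786.
½[f(9) + f(31)] = ½[2.19722 + 3.43399] = 2.81561.
Running total after boundary: 67.4942.
Correction k=1: B_{2}/2! · (f^{(1)}(31) − f^{(1)}(9)) = 1/12 · (0.0322581 − 0.111111) = -0.00657109.

S_1 ≈ 67.4876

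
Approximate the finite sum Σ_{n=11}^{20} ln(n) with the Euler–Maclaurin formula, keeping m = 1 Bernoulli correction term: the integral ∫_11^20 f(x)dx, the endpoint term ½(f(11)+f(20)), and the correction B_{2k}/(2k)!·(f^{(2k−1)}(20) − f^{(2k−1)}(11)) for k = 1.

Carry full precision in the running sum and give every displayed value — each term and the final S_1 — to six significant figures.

S_1 ≈ 27.2312

∫_11^20 ln(x) dx evaluates to 24.5378.
Boundary: ½(f(11) + f(20)) = ½(2.39790 + 2.99573) = 2.69681.
So far: 27.2346.
k=1: B_{2}/(2)! × [f^{(1)}(20) − f^{(1)}(11)] = 1/12 × (0.0500000 − 0.0909091) = -0.00340909.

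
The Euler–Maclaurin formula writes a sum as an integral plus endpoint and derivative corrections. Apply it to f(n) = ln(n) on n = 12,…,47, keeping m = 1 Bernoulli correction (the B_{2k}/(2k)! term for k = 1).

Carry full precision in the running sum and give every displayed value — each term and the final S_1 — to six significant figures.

∫_12^47 ln(x) dx evaluates to 116.138.
Endpoint term: (f(12) + f(47))/2 = (2.48491 + 3.85015)/2 = 3.16753.
So far: 119.306.
Correction k=1: B_{2}/2! · (f^{(1)}(47) − f^{(1)}(12)) = 1/12 · (0.0212766 − 0.0833333) = -0.00517139.

S_1 ≈ 119.300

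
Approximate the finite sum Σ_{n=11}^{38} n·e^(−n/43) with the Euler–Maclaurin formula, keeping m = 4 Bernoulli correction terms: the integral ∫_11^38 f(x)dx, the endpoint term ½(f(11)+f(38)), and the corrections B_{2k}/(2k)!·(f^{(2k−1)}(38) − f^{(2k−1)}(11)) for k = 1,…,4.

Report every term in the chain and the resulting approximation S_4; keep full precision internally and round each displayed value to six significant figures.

S_4 ≈ 370.635

Integral: ∫_11^38 x·e^(−x/43) dx = 358.569.
½[f(11) + f(38)] = ½[8.51715 + 15.7032] = 12.1102.
Integral + boundary = 370.679.
k=1: B_{2}/(2)! × [f^{(1)}(38) − f^{(1)}(11)] = 1/12 × (0.0480514 − 0.576213) = -0.0440135.
Partial sum through k=1: 370.635.
k=2: B_{4}/(4)! × [f^{(3)}(38) − f^{(3)}(11)] = −1/720 × (0.000472978 − 0.00114915) = 9.39133e-07.
Partial sum through k=2: 370.635.
k=3: B_{6}/(6)! × [f^{(5)}(38) − f^{(5)}(11)] = 1/30240 × (4.97549e-07 − 1.07446e-06) = -1.90777e-11.
Partial sum through k=3: 370.635.
k=4: B_{8}/(8)! × [f^{(7)}(38) − f^{(7)}(11)] = −1/1209600 × (3.99836e-10 − 8.26076e-10) = 3.52382e-16.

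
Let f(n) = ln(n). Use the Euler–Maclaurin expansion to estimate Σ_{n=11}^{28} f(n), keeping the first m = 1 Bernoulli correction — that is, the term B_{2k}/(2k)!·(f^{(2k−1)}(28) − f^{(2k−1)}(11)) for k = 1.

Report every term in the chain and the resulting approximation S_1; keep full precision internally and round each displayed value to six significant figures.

S_1 ≈ 52.7853

The integral term ∫_11^28 ln(x) dx = 49.9249.
½[f(11) + f(28)] = ½[2.39790 + 3.33220] = 2.86505.
Running total after boundary: 52.7899.
Order-1 term: 1/12 · (0.0357143 − 0.0909091) = -0.00459957.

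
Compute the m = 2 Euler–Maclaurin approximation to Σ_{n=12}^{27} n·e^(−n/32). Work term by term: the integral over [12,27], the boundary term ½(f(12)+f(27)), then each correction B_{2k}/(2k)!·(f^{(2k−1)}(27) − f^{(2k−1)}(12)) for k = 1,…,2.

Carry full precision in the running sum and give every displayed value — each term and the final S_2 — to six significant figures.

Integral: ∫_12^27 x·e^(−x/32) dx = 155.685.
Endpoint term: (f(12) + f(27))/2 = (8.24747 + 11.6126)/2 = 9.93001.
Integral + boundary = 165.615.
Order-1 term: 1/12 · (0.0672023 − 0.429556) = -0.0301961.
Partial sum through k=1: 165.584.
Order-2 term: −1/720 · (0.000905656 − 0.00176185) = 1.18916e-06.

S_2 ≈ 165.584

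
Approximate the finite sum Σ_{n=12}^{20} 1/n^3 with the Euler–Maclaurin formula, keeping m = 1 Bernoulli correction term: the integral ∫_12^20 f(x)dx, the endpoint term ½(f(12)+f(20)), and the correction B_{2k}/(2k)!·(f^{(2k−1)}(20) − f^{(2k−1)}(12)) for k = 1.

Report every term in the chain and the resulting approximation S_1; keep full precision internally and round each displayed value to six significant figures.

S_1 ≈ 0.00258457

Integral: ∫_12^20 1/x^3 dx = 0.00222222.
Endpoint term: (f(12) + f(20))/2 = (0.000578704 + 0.000125000)/2 = 0.000351852.
Running total after boundary: 0.00257407.
k=1: B_{2}/(2)! × [f^{(1)}(20) − f^{(1)}(12)] = 1/12 × (-1.87500e-05 − (-0.000144676)) = 1.04938e-05.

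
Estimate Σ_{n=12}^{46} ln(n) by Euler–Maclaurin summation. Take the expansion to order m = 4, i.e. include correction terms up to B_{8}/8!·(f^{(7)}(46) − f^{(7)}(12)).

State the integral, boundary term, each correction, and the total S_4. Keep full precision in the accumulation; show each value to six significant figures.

∫_12^46 ln(x) dx evaluates to 112.299.
Boundary: ½(f(12) + f(46)) = ½(2.48491 + 3.82864) = 3.15677.
Integral + boundary = 115.455.
Order-1 term: 1/12 · (0.0217391 − 0.0833333) = -0.00513285.
After k=1: 115.450.
Order-2 term: −1/720 · (2.05474e-05 − 0.00115741) = 1.57897e-06.
After k=2: 115.450.
Order-3 term: 1/30240 · (1.16526e-07 − 9.64506e-05) = -3.18565e-09.
After k=3: 115.450.
Order-4 term: −1/1209600 · (1.65207e-09 − 2.00939e-05) = 1.66106e-11.

S_4 ≈ 115.450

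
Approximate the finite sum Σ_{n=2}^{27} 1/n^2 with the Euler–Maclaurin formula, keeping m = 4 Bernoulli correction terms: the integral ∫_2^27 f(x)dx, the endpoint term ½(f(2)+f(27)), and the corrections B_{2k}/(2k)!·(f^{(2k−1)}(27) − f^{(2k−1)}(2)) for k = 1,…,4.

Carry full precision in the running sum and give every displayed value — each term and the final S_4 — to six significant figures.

S_4 ≈ 0.608553

The integral term ∫_2^27 1/x^2 dx = 0.462963.
Endpoint term: (f(2) + f(27))/2 = (0.250000 + 0.00137174)/2 = 0.125686.
Running total after boundary: 0.588649.
Order-1 term: 1/12 · (-0.000101611 − (-0.250000)) = 0.0208249.
Running total after k=1: 0.609474.
Order-2 term: −1/720 · (-1.67260e-06 − (-0.750000)) = -0.00104166.
Running total after k=2: 0.608432.
Order-3 term: 1/30240 · (-6.88313e-08 − (-5.62500)) = 0.000186012.
Running total after k=3: 0.608618.
Order-4 term: −1/1209600 · (-5.28745e-09 − (-78.7500)) = -6.51042e-05.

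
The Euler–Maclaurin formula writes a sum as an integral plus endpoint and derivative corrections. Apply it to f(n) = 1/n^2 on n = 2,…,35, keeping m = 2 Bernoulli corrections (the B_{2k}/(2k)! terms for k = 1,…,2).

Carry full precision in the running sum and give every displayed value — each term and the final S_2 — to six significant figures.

∫_2^35 1/x^2 dx evaluates to 0.471429.
Boundary: ½(f(2) + f(35)) = ½(0.250000 + 0.000816327) = 0.125408.
Running total after boundary: 0.596837.
k=1: B_{2}/(2)! × [f^{(1)}(35) − f^{(1)}(2)] = 1/12 × (-4.66472e-05 − (-0.250000)) = 0.0208294.
After k=1: 0.617666.
k=2: B_{4}/(4)! × [f^{(3)}(35) − f^{(3)}(2)] = −1/720 × (-4.56952e-07 − (-0.750000)) = -0.00104167.

S_2 ≈ 0.616625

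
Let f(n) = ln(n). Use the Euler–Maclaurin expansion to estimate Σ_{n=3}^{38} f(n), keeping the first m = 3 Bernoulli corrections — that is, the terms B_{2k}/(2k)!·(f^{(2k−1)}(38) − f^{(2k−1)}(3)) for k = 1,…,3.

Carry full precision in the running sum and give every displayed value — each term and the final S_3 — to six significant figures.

S_3 ≈ 102.275

The integral term ∫_3^38 ln(x) dx = 99.9324.
Boundary: ½(f(3) + f(38)) = ½(1.09861 + 3.63759) = 2.36810.
So far: 102.301.
k=1: B_{2}/(2)! × [f^{(1)}(38) − f^{(1)}(3)] = 1/12 × (0.0263158 − 0.333333) = -0.0255848.
Partial sum through k=1: 102.275.
k=2: B_{4}/(4)! × [f^{(3)}(38) − f^{(3)}(3)] = −1/720 × (3.64485e-05 − 0.0740741) = 0.000102830.
Partial sum through k=2: 102.275.
k=3: B_{6}/(6)! × [f^{(5)}(38) − f^{(5)}(3)] = 1/30240 × (3.02896e-07 − 0.0987654) = -3.26604e-06.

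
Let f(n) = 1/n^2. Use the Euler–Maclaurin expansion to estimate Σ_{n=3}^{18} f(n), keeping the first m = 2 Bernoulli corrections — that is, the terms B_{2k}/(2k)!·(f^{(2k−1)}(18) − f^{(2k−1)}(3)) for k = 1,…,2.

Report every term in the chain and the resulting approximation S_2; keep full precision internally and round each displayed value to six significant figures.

The integral term ∫_3^18 1/x^2 dx = 0.277778.
½[f(3) + f(18)] = ½[0.111111 + 0.00308642] = 0.0570988.
Running total after boundary: 0.334877.
k=1: B_{2}/(2)! × [f^{(1)}(18) − f^{(1)}(3)] = 1/12 × (-0.000342936 − (-0.0740741)) = 0.00614426.
After k=1: 0.341021.
k=2: B_{4}/(4)! × [f^{(3)}(18) − f^{(3)}(3)] = −1/720 × (-1.27013e-05 − (-0.0987654)) = -0.000137157.

S_2 ≈ 0.340884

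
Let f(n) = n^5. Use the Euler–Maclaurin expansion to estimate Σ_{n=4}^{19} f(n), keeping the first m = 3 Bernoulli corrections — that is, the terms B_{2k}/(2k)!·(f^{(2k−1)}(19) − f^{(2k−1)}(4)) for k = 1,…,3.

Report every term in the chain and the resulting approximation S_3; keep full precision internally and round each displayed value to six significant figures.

S_3 ≈ 9.13302e+06

Integral: ∫_4^19 x^5 dx = 7.84030e+06.
½[f(4) + f(19)] = ½[1024.00 + 2.47610e+06] = 1.23856e+06.
So far: 9.07886e+06.
Correction k=1: B_{2}/2! · (f^{(1)}(19) − f^{(1)}(4)) = 1/12 · (651605 − 1280.00) = 54193.8.
Running total after k=1: 9.13305e+06.
Correction k=2: B_{4}/4! · (f^{(3)}(19) − f^{(3)}(4)) = −1/720 · (21660.0 − 960.000) = -28.7500.
Running total after k=2: 9.13302e+06.
Correction k=3: B_{6}/6! · (f^{(5)}(19) − f^{(5)}(4)) = 1/30240 · (120.000 − 120.000) = 0.00000.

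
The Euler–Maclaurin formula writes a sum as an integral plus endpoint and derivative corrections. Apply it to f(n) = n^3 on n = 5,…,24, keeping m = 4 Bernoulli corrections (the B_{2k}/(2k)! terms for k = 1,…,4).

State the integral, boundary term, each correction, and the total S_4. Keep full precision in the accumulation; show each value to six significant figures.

The integral term ∫_5^24 x^3 dx = 82787.8.
Boundary: ½(f(5) + f(24)) = ½(125.000 + 13824.0) = 6974.50.
So far: 89762.2.
Order-1 term: 1/12 · (1728.00 − 75.0000) = 137.750.
Partial sum through k=1: 89900.0.
Order-2 term: −1/720 · (6.00000 − 6.00000) = 0.00000.
Partial sum through k=2: 89900.0.
Order-3 term: 1/30240 · (0.00000 − 0.00000) = 0.00000.
Partial sum through k=3: 89900.0.
Order-4 term: −1/1209600 · (0.00000 − 0.00000) = 0.00000.

S_4 ≈ 89900.0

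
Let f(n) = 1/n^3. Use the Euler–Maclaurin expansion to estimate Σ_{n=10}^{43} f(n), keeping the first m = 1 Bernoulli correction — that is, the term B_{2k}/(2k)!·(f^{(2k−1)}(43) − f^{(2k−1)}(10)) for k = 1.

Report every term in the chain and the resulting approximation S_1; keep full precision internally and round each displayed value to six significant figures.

S_1 ≈ 0.00526080

Integral: ∫_10^43 1/x^3 dx = 0.00472958.
Endpoint term: (f(10) + f(43))/2 = (0.00100000 + 1.25775e-05)/2 = 0.000506289.
Running total after boundary: 0.00523587.
k=1: B_{2}/(2)! × [f^{(1)}(43) − f^{(1)}(10)] = 1/12 × (-8.77501e-07 − (-0.000300000)) = 2.49269e-05.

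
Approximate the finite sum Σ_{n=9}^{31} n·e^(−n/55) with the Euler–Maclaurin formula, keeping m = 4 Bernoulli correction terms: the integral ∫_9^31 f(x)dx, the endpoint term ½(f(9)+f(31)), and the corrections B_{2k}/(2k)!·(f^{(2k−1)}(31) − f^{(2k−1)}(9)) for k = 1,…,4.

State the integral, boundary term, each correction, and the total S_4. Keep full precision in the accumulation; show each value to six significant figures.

S_4 ≈ 309.250

The integral term ∫_9^31 x·e^(−x/55) dx = 296.647.
Endpoint term: (f(9) + f(31))/2 = (7.64146 + 17.6432)/2 = 12.6423.
Integral + boundary = 309.289.
Order-1 term: 1/12 · (0.248350 − 0.710115) = -0.0384804.
Partial sum through k=1: 309.250.
Order-2 term: −1/720 · (0.000458387 − 0.000796105) = 4.69052e-07.
Partial sum through k=2: 309.250.
Order-3 term: 1/30240 · (2.75926e-07 − 4.48747e-07) = -5.71500e-12.
Partial sum through k=3: 309.250.
Order-4 term: −1/1209600 · (1.32337e-10 − 2.09692e-10) = 6.39515e-17.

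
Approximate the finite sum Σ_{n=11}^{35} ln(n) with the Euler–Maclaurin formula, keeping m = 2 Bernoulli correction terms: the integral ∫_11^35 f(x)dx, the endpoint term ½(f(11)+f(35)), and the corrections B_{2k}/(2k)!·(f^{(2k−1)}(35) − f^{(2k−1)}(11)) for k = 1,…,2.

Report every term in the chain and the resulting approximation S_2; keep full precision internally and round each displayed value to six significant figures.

S_2 ≈ 77.0318

∫_11^35 ln(x) dx evaluates to 74.0603.
½[f(11) + f(35)] = ½[2.39790 + 3.55535] = 2.97662.
Running total after boundary: 77.0370.
k=1: B_{2}/(2)! × [f^{(1)}(35) − f^{(1)}(11)] = 1/12 × (0.0285714 − 0.0909091) = -0.00519481.
Running total after k=1: 77.0318.
k=2: B_{4}/(4)! × [f^{(3)}(35) − f^{(3)}(11)] = −1/720 × (4.66472e-05 − 0.00150263) = 2.02220e-06.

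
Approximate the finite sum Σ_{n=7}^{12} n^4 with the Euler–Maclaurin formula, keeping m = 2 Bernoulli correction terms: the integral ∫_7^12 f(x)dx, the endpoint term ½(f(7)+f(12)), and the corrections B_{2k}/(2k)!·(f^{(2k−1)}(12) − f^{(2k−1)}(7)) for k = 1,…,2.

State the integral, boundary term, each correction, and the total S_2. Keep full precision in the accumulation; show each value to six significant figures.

Integral: ∫_7^12 x^4 dx = 46405.0.
½[f(7) + f(12)] = ½[2401.00 + 20736.0] = 11568.5.
Integral + boundary = 57973.5.
Correction k=1: B_{2}/2! · (f^{(1)}(12) − f^{(1)}(7)) = 1/12 · (6912.00 − 1372.00) = 461.667.
Running total after k=1: 58435.2.
Correction k=2: B_{4}/4! · (f^{(3)}(12) − f^{(3)}(7)) = −1/720 · (288.000 − 168.000) = -0.166667.

S_2 ≈ 58435.0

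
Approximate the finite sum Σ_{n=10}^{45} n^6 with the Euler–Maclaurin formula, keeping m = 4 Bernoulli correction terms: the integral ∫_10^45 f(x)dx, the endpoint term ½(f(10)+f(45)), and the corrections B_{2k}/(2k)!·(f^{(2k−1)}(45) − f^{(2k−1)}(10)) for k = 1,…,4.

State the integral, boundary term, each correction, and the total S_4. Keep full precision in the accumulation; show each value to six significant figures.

Integral: ∫_10^45 x^6 dx = 5.33799e+10.
½[f(10) + f(45)] = ½[1.00000e+06 + 8.30377e+09] = 4.15238e+09.
So far: 5.75323e+10.
Correction k=1: B_{2}/2! · (f^{(1)}(45) − f^{(1)}(10)) = 1/12 · (1.10717e+09 − 600000) = 9.22141e+07.
Running total after k=1: 5.76245e+10.
Correction k=2: B_{4}/4! · (f^{(3)}(45) − f^{(3)}(10)) = −1/720 · (1.09350e+07 − 120000) = -15020.8.
Running total after k=2: 5.76245e+10.
Correction k=3: B_{6}/6! · (f^{(5)}(45) − f^{(5)}(10)) = 1/30240 · (32400.0 − 7200.00) = 0.833333.
Running total after k=3: 5.76245e+10.
Correction k=4: B_{8}/8! · (f^{(7)}(45) − f^{(7)}(10)) = −1/1209600 · (0.00000 − 0.00000) = 0.00000.

S_4 ≈ 5.76245e+10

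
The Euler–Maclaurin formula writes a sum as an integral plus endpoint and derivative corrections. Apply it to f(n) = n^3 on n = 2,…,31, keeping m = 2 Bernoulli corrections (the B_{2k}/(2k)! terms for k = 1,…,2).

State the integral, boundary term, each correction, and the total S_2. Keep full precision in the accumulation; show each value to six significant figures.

S_2 ≈ 246015

∫_2^31 x^3 dx evaluates to 230876.
½[f(2) + f(31)] = ½[8.00000 + 29791.0] = 14899.5.
Running total after boundary: 245776.
Correction k=1: B_{2}/2! · (f^{(1)}(31) − f^{(1)}(2)) = 1/12 · (2883.00 − 12.0000) = 239.250.
Partial sum through k=1: 246015.
Correction k=2: B_{4}/4! · (f^{(3)}(31) − f^{(3)}(2)) = −1/720 · (6.00000 − 6.00000) = 0.00000.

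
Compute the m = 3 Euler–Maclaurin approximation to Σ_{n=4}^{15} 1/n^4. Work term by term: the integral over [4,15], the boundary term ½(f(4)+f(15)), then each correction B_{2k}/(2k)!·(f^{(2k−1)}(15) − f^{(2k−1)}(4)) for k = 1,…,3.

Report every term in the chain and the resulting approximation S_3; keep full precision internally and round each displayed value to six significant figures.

S_3 ≈ 0.00738833

∫_4^15 1/x^4 dx evaluates to 0.00510957.
Endpoint term: (f(4) + f(15))/2 = (0.00390625 + 1.97531e-05)/2 = 0.00196300.
Integral + boundary = 0.00707257.
k=1: B_{2}/(2)! × [f^{(1)}(15) − f^{(1)}(4)] = 1/12 × (-5.26749e-06 − (-0.00390625)) = 0.000325082.
Partial sum through k=1: 0.00739765.
k=2: B_{4}/(4)! × [f^{(3)}(15) − f^{(3)}(4)] = −1/720 × (-7.02332e-07 − (-0.00732422)) = -1.01716e-05.
Partial sum through k=2: 0.00738748.
k=3: B_{6}/(6)! × [f^{(5)}(15) − f^{(5)}(4)] = 1/30240 × (-1.74803e-07 − (-0.0256348)) = 8.47705e-07.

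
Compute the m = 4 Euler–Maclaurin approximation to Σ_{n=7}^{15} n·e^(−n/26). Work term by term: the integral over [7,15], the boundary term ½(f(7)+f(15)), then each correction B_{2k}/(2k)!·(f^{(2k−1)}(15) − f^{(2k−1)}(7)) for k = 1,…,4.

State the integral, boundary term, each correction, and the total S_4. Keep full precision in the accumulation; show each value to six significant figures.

S_4 ≈ 63.6520

Integral: ∫_7^15 x·e^(−x/26) dx = 56.7927.
Endpoint term: (f(7) + f(15))/2 = (5.34777 + 8.42436)/2 = 6.88606.
So far: 63.6787.
Correction k=1: B_{2}/2! · (f^{(1)}(15) − f^{(1)}(7)) = 1/12 · (0.237610 − 0.558284) = -0.0267228.
Running total after k=1: 63.6520.
Correction k=2: B_{4}/4! · (f^{(3)}(15) − f^{(3)}(7)) = −1/720 · (0.00201310 − 0.00308612) = 1.49030e-06.
Running total after k=2: 63.6520.
Correction k=3: B_{6}/6! · (f^{(5)}(15) − f^{(5)}(7)) = 1/30240 · (5.43596e-06 − 7.90884e-06) = -8.17751e-11.
Running total after k=3: 63.6520.
Correction k=4: B_{8}/8! · (f^{(7)}(15) − f^{(7)}(7)) = −1/1209600 · (1.16775e-08 − 1.66456e-08) = 4.10725e-15.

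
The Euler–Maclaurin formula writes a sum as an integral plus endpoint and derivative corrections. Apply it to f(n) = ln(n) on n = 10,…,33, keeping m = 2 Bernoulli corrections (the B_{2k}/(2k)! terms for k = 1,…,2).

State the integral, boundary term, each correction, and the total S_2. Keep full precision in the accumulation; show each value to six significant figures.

S_2 ≈ 72.2526

∫_10^33 ln(x) dx evaluates to 69.3589.
½[f(10) + f(33)] = ½[2.30259 + 3.49651] = 2.89955.
Integral + boundary = 72.2584.
Order-1 term: 1/12 · (0.0303030 − 0.100000) = -0.00580808.
After k=1: 72.2526.
Order-2 term: −1/720 · (5.56529e-05 − 0.00200000) = 2.70048e-06.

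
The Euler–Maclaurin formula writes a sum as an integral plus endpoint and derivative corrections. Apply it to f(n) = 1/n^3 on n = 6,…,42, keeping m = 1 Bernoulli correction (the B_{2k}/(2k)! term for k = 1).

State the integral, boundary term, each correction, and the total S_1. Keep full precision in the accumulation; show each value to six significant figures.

S_1 ≈ 0.0161198

∫_6^42 1/x^3 dx evaluates to 0.0136054.
½[f(6) + f(42)] = ½[0.00462963 + 1.34975e-05] = 0.00232156.
So far: 0.0159270.
k=1: B_{2}/(2)! × [f^{(1)}(42) − f^{(1)}(6)] = 1/12 × (-9.64104e-07 − (-0.00231481)) = 0.000192821.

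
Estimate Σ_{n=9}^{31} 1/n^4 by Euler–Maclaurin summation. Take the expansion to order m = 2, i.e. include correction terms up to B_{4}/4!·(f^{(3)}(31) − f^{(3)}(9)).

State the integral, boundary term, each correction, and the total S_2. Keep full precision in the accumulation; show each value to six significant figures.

Integral: ∫_9^31 1/x^4 dx = 0.000446058.
½[f(9) + f(31)] = ½[0.000152416 + 1.08281e-06] = 7.67493e-05.
Running total after boundary: 0.000522808.
k=1: B_{2}/(2)! × [f^{(1)}(31) − f^{(1)}(9)] = 1/12 × (-1.39718e-07 − (-6.77404e-05)) = 5.63339e-06.
After k=1: 0.000528441.
k=2: B_{4}/(4)! × [f^{(3)}(31) − f^{(3)}(9)] = −1/720 × (-4.36164e-09 − (-2.50890e-05)) = -3.48398e-08.

S_2 ≈ 0.000528406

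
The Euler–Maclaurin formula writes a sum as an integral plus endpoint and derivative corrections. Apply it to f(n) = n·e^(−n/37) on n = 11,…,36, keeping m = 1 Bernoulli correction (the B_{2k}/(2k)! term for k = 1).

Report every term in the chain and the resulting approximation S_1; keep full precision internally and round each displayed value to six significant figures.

∫_11^36 x·e^(−x/37) dx evaluates to 298.390.
Boundary: ½(f(11) + f(36)) = ½(8.17105 + 13.6065) = 10.8888.
So far: 309.279.
k=1: B_{2}/(2)! × [f^{(1)}(36) − f^{(1)}(11)] = 1/12 × (0.0102151 − 0.521984) = -0.0426474.

S_1 ≈ 309.236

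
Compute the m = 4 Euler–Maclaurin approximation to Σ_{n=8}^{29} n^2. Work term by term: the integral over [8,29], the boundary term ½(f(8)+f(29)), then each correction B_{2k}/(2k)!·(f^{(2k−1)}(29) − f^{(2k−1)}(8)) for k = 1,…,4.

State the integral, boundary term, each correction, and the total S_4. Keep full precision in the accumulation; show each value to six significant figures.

The integral term ∫_8^29 x^2 dx = 7959.00.
½[f(8) + f(29)] = ½[64.0000 + 841.000] = 452.500.
Running total after boundary: 8411.50.
Order-1 term: 1/12 · (58.0000 − 16.0000) = 3.50000.
After k=1: 8415.00.
Order-2 term: −1/720 · (0.00000 − 0.00000) = 0.00000.
After k=2: 8415.00.
Order-3 term: 1/30240 · (0.00000 − 0.00000) = 0.00000.
After k=3: 8415.00.
Order-4 term: −1/1209600 · (0.00000 − 0.00000) = 0.00000.

S_4 ≈ 8415.00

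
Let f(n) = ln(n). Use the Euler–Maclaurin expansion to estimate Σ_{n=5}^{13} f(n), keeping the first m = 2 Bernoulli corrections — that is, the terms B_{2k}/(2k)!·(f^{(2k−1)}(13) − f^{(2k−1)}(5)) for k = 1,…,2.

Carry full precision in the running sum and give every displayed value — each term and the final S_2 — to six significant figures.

S_2 ≈ 19.3741

The integral term ∫_5^13 ln(x) dx = 17.2972.
Boundary: ½(f(5) + f(13)) = ½(1.60944 + 2.56495) = 2.08719.
Running total after boundary: 19.3843.
Correction k=1: B_{2}/2! · (f^{(1)}(13) − f^{(1)}(5)) = 1/12 · (0.0769231 − 0.200000) = -0.0102564.
Partial sum through k=1: 19.3741.
Correction k=2: B_{4}/4! · (f^{(3)}(13) − f^{(3)}(5)) = −1/720 · (0.000910332 − 0.0160000) = 2.09579e-05.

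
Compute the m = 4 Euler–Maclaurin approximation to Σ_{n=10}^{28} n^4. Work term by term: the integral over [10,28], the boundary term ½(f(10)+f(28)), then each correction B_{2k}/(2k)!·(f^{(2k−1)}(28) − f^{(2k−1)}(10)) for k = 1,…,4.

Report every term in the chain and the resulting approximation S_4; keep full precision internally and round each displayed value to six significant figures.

Integral: ∫_10^28 x^4 dx = 3.42207e+06.
Boundary: ½(f(10) + f(28)) = ½(10000.0 + 614656) = 312328.
Integral + boundary = 3.73440e+06.
Order-1 term: 1/12 · (87808.0 − 4000.00) = 6984.00.
Running total after k=1: 3.74139e+06.
Order-2 term: −1/720 · (672.000 − 240.000) = -0.600000.
Running total after k=2: 3.74138e+06.
Order-3 term: 1/30240 · (0.00000 − 0.00000) = 0.00000.
Running total after k=3: 3.74138e+06.
Order-4 term: −1/1209600 · (0.00000 − 0.00000) = 0.00000.

S_4 ≈ 3.74138e+06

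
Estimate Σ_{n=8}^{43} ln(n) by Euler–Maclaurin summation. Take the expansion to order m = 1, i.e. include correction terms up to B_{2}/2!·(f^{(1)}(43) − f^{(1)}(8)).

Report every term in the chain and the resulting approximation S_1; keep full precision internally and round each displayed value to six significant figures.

The integral term ∫_8^43 ln(x) dx = 110.096.
Boundary: ½(f(8) + f(43)) = ½(2.07944 + 3.76120) = 2.92032.
Running total after boundary: 113.016.
k=1: B_{2}/(2)! × [f^{(1)}(43) − f^{(1)}(8)] = 1/12 × (0.0232558 − 0.125000) = -0.00847868.

S_1 ≈ 113.008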